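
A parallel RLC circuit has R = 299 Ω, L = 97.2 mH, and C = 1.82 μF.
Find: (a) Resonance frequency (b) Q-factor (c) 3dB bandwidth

Step 1 — Resonance: ω₀ = 1/√(LC) = 1/√(0.0972·1.82e-06) = 2378 rad/s.
Step 2 — f₀ = ω₀/(2π) = 378.4 Hz.
Step 3 — Parallel Q: Q = R/(ω₀L) = 299/(2378·0.0972) = 1.294.
Step 4 — Bandwidth: Δω = ω₀/Q = 1838 rad/s; BW = Δω/(2π) = 292.5 Hz.

(a) f₀ = 378.4 Hz  (b) Q = 1.294  (c) BW = 292.5 Hz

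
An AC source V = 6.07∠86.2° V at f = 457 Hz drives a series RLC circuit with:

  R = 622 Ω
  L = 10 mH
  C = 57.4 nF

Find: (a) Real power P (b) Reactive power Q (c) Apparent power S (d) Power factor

Step 1 — Angular frequency: ω = 2π·f = 2π·457 = 2871 rad/s.
Step 2 — Component impedances:
  R: Z = R = 622 Ω
  L: Z = jωL = j·2871·0.01 = 0 + j28.71 Ω
  C: Z = 1/(jωC) = -j/(ω·C) = 0 - j6067 Ω
Step 3 — Series combination: Z_total = R + L + C = 622 - j6039 Ω = 6070∠-84.1° Ω.
Step 4 — Source phasor: V = 6.07∠86.2° V = 0.4023 + j6.057 V.
Step 5 — Current: I = V / Z = -0.0009857 + j0.0001681 A = 0.0009999∠170.3° A.
Step 6 — Complex power: S = V·I* = 0.0006219 - j0.006038 VA.
Step 7 — Real power: P = Re(S) = 0.0006219 W.
Step 8 — Reactive power: Q = Im(S) = -0.006038 VAR.
Step 9 — Apparent power: |S| = 0.00607 VA.
Step 10 — Power factor: PF = P/|S| = 0.1025 (leading).

(a) P = 0.0006219 W  (b) Q = -0.006038 VAR  (c) S = 0.00607 VA  (d) PF = 0.1025 (leading)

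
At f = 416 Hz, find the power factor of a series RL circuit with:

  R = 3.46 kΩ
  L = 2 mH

Step 1 — Angular frequency: ω = 2π·f = 2π·416 = 2614 rad/s.
Step 2 — Component impedances:
  R: Z = R = 3460 Ω
  L: Z = jωL = j·2614·0.002 = 0 + j5.228 Ω
Step 3 — Series combination: Z_total = R + L = 3460 + j5.228 Ω = 3460∠0.1° Ω.
Step 4 — Power factor: PF = cos(φ) = Re(Z)/|Z| = 3460/3460 = 1.
Step 5 — Type: Im(Z) = 5.228 ⇒ lagging (phase φ = 0.1°).

PF = 1 (lagging, φ = 0.1°)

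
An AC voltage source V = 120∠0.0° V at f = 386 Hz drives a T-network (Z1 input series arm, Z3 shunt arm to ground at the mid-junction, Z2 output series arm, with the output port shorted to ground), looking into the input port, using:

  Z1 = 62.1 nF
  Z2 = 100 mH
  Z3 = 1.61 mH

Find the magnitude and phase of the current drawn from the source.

Step 1 — Angular frequency: ω = 2π·f = 2π·386 = 2425 rad/s.
Step 2 — Component impedances:
  Z1: Z = 1/(jωC) = -j/(ω·C) = 0 - j6640 Ω
  Z2: Z = jωL = j·2425·0.1 = 0 + j242.5 Ω
  Z3: Z = jωL = j·2425·0.00161 = 0 + j3.905 Ω
Step 3 — With the output port shorted to ground, the output series arm Z2 runs from the junction to ground; the shunt arm Z3 also runs from the junction to ground. They appear in parallel: Z3 || Z2 = 0 + j3.843 Ω.
Step 4 — Series with input arm Z1: Z_in = Z1 + (Z3 || Z2) = 0 - j6636 Ω = 6636∠-90.0° Ω.
Step 5 — Source phasor: V = 120∠0.0° V = 120 V.
Step 6 — Ohm's law: I = V / Z_total = (120) / (0 - j6636) = 0 + j0.01808 A.
Step 7 — Convert to polar: |I| = 0.01808 A, ∠I = 90.0°.

I = 0.01808∠90.0° A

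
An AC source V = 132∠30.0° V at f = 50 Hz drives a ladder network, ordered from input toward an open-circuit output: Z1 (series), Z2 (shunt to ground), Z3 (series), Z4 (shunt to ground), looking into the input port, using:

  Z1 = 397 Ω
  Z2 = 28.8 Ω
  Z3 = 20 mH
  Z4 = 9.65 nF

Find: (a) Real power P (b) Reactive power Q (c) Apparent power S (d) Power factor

Step 1 — Angular frequency: ω = 2π·f = 2π·50 = 314.2 rad/s.
Step 2 — Component impedances:
  Z1: Z = R = 397 Ω
  Z2: Z = R = 28.8 Ω
  Z3: Z = jωL = j·314.2·0.02 = 0 + j6.283 Ω
  Z4: Z = 1/(jωC) = -j/(ω·C) = 0 - j3.299e+05 Ω
Step 3 — Ladder network (open output): work backward from the far end, alternating series and parallel combinations. Z_in = 425.8 - j0.002515 Ω = 425.8∠-0.0° Ω.
Step 4 — Source phasor: V = 132∠30.0° V = 114.3 + j66 V.
Step 5 — Current: I = V / Z = 0.2685 + j0.155 A = 0.31∠30.0° A.
Step 6 — Complex power: S = V·I* = 40.92 - j0.0002417 VA.
Step 7 — Real power: P = Re(S) = 40.92 W.
Step 8 — Reactive power: Q = Im(S) = -0.0002417 VAR.
Step 9 — Apparent power: |S| = 40.92 VA.
Step 10 — Power factor: PF = P/|S| = 1 (leading).

(a) P = 40.92 W  (b) Q = -0.0002417 VAR  (c) S = 40.92 VA  (d) PF = 1 (leading)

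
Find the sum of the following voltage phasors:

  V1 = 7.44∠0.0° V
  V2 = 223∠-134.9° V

Step 1 — Convert each phasor to rectangular form:
  V1 = 7.44·(cos(0.0°) + j·sin(0.0°)) = 7.44 V
  V2 = 223·(cos(-134.9°) + j·sin(-134.9°)) = -157.4 - j158 V
Step 2 — Sum components: V_total = -150 - j158 V.
Step 3 — Convert to polar: |V_total| = 217.8 V, ∠V_total = -133.5°.

V_total = 217.8∠-133.5° V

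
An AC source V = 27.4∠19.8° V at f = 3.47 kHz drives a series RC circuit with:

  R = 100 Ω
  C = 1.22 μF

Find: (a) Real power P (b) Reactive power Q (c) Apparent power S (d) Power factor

Step 1 — Angular frequency: ω = 2π·f = 2π·3470 = 2.18e+04 rad/s.
Step 2 — Component impedances:
  R: Z = R = 100 Ω
  C: Z = 1/(jωC) = -j/(ω·C) = 0 - j37.6 Ω
Step 3 — Series combination: Z_total = R + C = 100 - j37.6 Ω = 106.8∠-20.6° Ω.
Step 4 — Source phasor: V = 27.4∠19.8° V = 25.78 + j9.281 V.
Step 5 — Current: I = V / Z = 0.1953 + j0.1662 A = 0.2565∠40.4° A.
Step 6 — Complex power: S = V·I* = 6.578 - j2.473 VA.
Step 7 — Real power: P = Re(S) = 6.578 W.
Step 8 — Reactive power: Q = Im(S) = -2.473 VAR.
Step 9 — Apparent power: |S| = 7.027 VA.
Step 10 — Power factor: PF = P/|S| = 0.936 (leading).

(a) P = 6.578 W  (b) Q = -2.473 VAR  (c) S = 7.027 VA  (d) PF = 0.936 (leading)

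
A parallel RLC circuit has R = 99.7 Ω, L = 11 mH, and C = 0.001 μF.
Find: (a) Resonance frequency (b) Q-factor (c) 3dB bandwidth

Step 1 — Resonance: ω₀ = 1/√(LC) = 1/√(0.011·1e-09) = 3.015e+05 rad/s.
Step 2 — f₀ = ω₀/(2π) = 4.799e+04 Hz.
Step 3 — Parallel Q: Q = R/(ω₀L) = 99.7/(3.015e+05·0.011) = 0.03006.
Step 4 — Bandwidth: Δω = ω₀/Q = 1.003e+07 rad/s; BW = Δω/(2π) = 1.596e+06 Hz.

(a) f₀ = 4.799e+04 Hz  (b) Q = 0.03006  (c) BW = 1.596e+06 Hz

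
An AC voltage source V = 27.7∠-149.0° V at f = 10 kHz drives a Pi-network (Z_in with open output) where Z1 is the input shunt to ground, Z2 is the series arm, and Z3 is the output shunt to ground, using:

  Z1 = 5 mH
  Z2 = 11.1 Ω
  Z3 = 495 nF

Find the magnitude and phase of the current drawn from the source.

Step 1 — Angular frequency: ω = 2π·f = 2π·1e+04 = 6.283e+04 rad/s.
Step 2 — Component impedances:
  Z1: Z = jωL = j·6.283e+04·0.005 = 0 + j314.2 Ω
  Z2: Z = R = 11.1 Ω
  Z3: Z = 1/(jωC) = -j/(ω·C) = 0 - j32.15 Ω
Step 3 — With open output, the series arm Z2 and the output shunt Z3 appear in series to ground: Z2 + Z3 = 11.1 - j32.15 Ω.
Step 4 — Parallel with input shunt Z1: Z_in = Z1 || (Z2 + Z3) = 13.75 - j35.28 Ω = 37.86∠-68.7° Ω.
Step 5 — Source phasor: V = 27.7∠-149.0° V = -23.74 - j14.27 V.
Step 6 — Ohm's law: I = V / Z_total = (-23.74 - j14.27) / (13.75 - j35.28) = 0.1233 - j0.7211 A.
Step 7 — Convert to polar: |I| = 0.7316 A, ∠I = -80.3°.

I = 0.7316∠-80.3° A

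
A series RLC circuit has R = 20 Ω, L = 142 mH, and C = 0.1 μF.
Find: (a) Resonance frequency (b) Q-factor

Step 1 — Resonance condition Im(Z)=0 gives ω₀ = 1/√(LC).
Step 2 — ω₀ = 1/√(0.142·1e-07) = 8392 rad/s.
Step 3 — f₀ = ω₀/(2π) = 1336 Hz.
Step 4 — Series Q: Q = ω₀L/R = 8392·0.142/20 = 59.58.

(a) f₀ = 1336 Hz  (b) Q = 59.58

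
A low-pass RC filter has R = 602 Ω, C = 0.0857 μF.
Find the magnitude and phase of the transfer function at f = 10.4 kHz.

Step 1 — Angular frequency: ω = 2π·1.04e+04 = 6.535e+04 rad/s.
Step 2 — Transfer function: H(jω) = 1/(1 + jωRC).
Step 3 — Denominator: 1 + jωRC = 1 + j·6.535e+04·602·8.57e-08 = 1 + j3.371.
Step 4 — H = 0.08087 - j0.2726.
Step 5 — Magnitude: |H| = 0.2844 (-10.9 dB); phase: φ = -73.5°.

|H| = 0.2844 (-10.9 dB), φ = -73.5°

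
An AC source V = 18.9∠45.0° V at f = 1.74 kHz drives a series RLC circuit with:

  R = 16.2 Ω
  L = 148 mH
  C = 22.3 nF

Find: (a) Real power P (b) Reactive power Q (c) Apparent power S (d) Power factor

Step 1 — Angular frequency: ω = 2π·f = 2π·1740 = 1.093e+04 rad/s.
Step 2 — Component impedances:
  R: Z = R = 16.2 Ω
  L: Z = jωL = j·1.093e+04·0.148 = 0 + j1618 Ω
  C: Z = 1/(jωC) = -j/(ω·C) = 0 - j4102 Ω
Step 3 — Series combination: Z_total = R + L + C = 16.2 - j2484 Ω = 2484∠-89.6° Ω.
Step 4 — Source phasor: V = 18.9∠45.0° V = 13.36 + j13.36 V.
Step 5 — Current: I = V / Z = -0.005346 + j0.005416 A = 0.00761∠134.6° A.
Step 6 — Complex power: S = V·I* = 0.0009381 - j0.1438 VA.
Step 7 — Real power: P = Re(S) = 0.0009381 W.
Step 8 — Reactive power: Q = Im(S) = -0.1438 VAR.
Step 9 — Apparent power: |S| = 0.1438 VA.
Step 10 — Power factor: PF = P/|S| = 0.006522 (leading).

(a) P = 0.0009381 W  (b) Q = -0.1438 VAR  (c) S = 0.1438 VA  (d) PF = 0.006522 (leading)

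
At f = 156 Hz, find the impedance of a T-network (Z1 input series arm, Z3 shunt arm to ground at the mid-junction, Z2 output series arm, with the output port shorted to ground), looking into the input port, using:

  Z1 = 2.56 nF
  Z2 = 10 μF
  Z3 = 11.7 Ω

Step 1 — Angular frequency: ω = 2π·f = 2π·156 = 980.2 rad/s.
Step 2 — Component impedances:
  Z1: Z = 1/(jωC) = -j/(ω·C) = 0 - j3.985e+05 Ω
  Z2: Z = 1/(jωC) = -j/(ω·C) = 0 - j102 Ω
  Z3: Z = R = 11.7 Ω
Step 3 — With the output port shorted to ground, the output series arm Z2 runs from the junction to ground; the shunt arm Z3 also runs from the junction to ground. They appear in parallel: Z3 || Z2 = 11.55 - j1.324 Ω.
Step 4 — Series with input arm Z1: Z_in = Z1 + (Z3 || Z2) = 11.55 - j3.985e+05 Ω = 3.985e+05∠-90.0° Ω.

Z = 11.55 - j3.985e+05 Ω = 3.985e+05∠-90.0° Ω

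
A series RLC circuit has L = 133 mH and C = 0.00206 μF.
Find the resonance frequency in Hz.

Step 1 — Resonance condition Im(Z)=0 gives ω₀ = 1/√(LC).
Step 2 — ω₀ = 1/√(0.133·2.06e-09) = 6.041e+04 rad/s.
Step 3 — f₀ = ω₀/(2π) = 9615 Hz.

f₀ = 9615 Hz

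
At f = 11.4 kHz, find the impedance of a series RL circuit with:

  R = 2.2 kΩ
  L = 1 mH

Step 1 — Angular frequency: ω = 2π·f = 2π·1.14e+04 = 7.163e+04 rad/s.
Step 2 — Component impedances:
  R: Z = R = 2200 Ω
  L: Z = jωL = j·7.163e+04·0.001 = 0 + j71.63 Ω
Step 3 — Series combination: Z_total = R + L = 2200 + j71.63 Ω = 2201∠1.9° Ω.

Z = 2200 + j71.63 Ω = 2201∠1.9° Ω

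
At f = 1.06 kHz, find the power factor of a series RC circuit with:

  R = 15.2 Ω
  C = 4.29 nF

Step 1 — Angular frequency: ω = 2π·f = 2π·1060 = 6660 rad/s.
Step 2 — Component impedances:
  R: Z = R = 15.2 Ω
  C: Z = 1/(jωC) = -j/(ω·C) = 0 - j3.5e+04 Ω
Step 3 — Series combination: Z_total = R + C = 15.2 - j3.5e+04 Ω = 3.5e+04∠-90.0° Ω.
Step 4 — Power factor: PF = cos(φ) = Re(Z)/|Z| = 15.2/3.5e+04 = 0.0004343.
Step 5 — Type: Im(Z) = -3.5e+04 ⇒ leading (phase φ = -90.0°).

PF = 0.0004343 (leading, φ = -90.0°)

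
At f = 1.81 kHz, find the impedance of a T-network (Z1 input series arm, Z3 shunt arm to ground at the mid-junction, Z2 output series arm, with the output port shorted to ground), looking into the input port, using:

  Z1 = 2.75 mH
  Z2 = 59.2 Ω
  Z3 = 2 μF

Step 1 — Angular frequency: ω = 2π·f = 2π·1810 = 1.137e+04 rad/s.
Step 2 — Component impedances:
  Z1: Z = jωL = j·1.137e+04·0.00275 = 0 + j31.27 Ω
  Z2: Z = R = 59.2 Ω
  Z3: Z = 1/(jωC) = -j/(ω·C) = 0 - j43.97 Ω
Step 3 — With the output port shorted to ground, the output series arm Z2 runs from the junction to ground; the shunt arm Z3 also runs from the junction to ground. They appear in parallel: Z3 || Z2 = 21.04 - j28.34 Ω.
Step 4 — Series with input arm Z1: Z_in = Z1 + (Z3 || Z2) = 21.04 + j2.938 Ω = 21.25∠7.9° Ω.

Z = 21.04 + j2.938 Ω = 21.25∠7.9° Ω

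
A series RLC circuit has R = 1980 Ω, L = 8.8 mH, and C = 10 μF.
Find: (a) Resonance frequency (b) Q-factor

Step 1 — Resonance condition Im(Z)=0 gives ω₀ = 1/√(LC).
Step 2 — ω₀ = 1/√(0.0088·1e-05) = 3371 rad/s.
Step 3 — f₀ = ω₀/(2π) = 536.5 Hz.
Step 4 — Series Q: Q = ω₀L/R = 3371·0.0088/1980 = 0.01498.

(a) f₀ = 536.5 Hz  (b) Q = 0.01498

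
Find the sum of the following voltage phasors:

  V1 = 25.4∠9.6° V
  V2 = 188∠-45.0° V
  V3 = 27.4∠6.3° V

Step 1 — Convert each phasor to rectangular form:
  V1 = 25.4·(cos(9.6°) + j·sin(9.6°)) = 25.04 + j4.236 V
  V2 = 188·(cos(-45.0°) + j·sin(-45.0°)) = 132.9 - j132.9 V
  V3 = 27.4·(cos(6.3°) + j·sin(6.3°)) = 27.23 + j3.007 V
Step 2 — Sum components: V_total = 185.2 - j125.7 V.
Step 3 — Convert to polar: |V_total| = 223.8 V, ∠V_total = -34.2°.

V_total = 223.8∠-34.2° V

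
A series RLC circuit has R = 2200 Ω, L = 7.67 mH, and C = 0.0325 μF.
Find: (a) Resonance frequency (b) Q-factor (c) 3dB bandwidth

Step 1 — Resonance: ω₀ = 1/√(LC) = 1/√(0.00767·3.25e-08) = 6.334e+04 rad/s.
Step 2 — f₀ = ω₀/(2π) = 1.008e+04 Hz.
Step 3 — Series Q: Q = ω₀L/R = 6.334e+04·0.00767/2200 = 0.2208.
Step 4 — Bandwidth: Δω = ω₀/Q = 2.868e+05 rad/s; BW = Δω/(2π) = 4.565e+04 Hz.

(a) f₀ = 1.008e+04 Hz  (b) Q = 0.2208  (c) BW = 4.565e+04 Hz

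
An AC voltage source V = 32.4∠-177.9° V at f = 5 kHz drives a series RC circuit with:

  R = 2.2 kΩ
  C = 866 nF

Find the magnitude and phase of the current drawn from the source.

Step 1 — Angular frequency: ω = 2π·f = 2π·5000 = 3.142e+04 rad/s.
Step 2 — Component impedances:
  R: Z = R = 2200 Ω
  C: Z = 1/(jωC) = -j/(ω·C) = 0 - j36.76 Ω
Step 3 — Series combination: Z_total = R + C = 2200 - j36.76 Ω = 2200∠-1.0° Ω.
Step 4 — Source phasor: V = 32.4∠-177.9° V = -32.38 - j1.187 V.
Step 5 — Ohm's law: I = V / Z_total = (-32.38 - j1.187) / (2200 - j36.76) = -0.0147 - j0.0007853 A.
Step 6 — Convert to polar: |I| = 0.01473 A, ∠I = -176.9°.

I = 0.01473∠-176.9° A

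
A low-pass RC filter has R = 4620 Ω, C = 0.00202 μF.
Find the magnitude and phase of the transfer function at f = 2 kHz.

Step 1 — Angular frequency: ω = 2π·2000 = 1.257e+04 rad/s.
Step 2 — Transfer function: H(jω) = 1/(1 + jωRC).
Step 3 — Denominator: 1 + jωRC = 1 + j·1.257e+04·4620·2.02e-09 = 1 + j0.1173.
Step 4 — H = 0.9864 - j0.1157.
Step 5 — Magnitude: |H| = 0.9932 (-0.1 dB); phase: φ = -6.7°.

|H| = 0.9932 (-0.1 dB), φ = -6.7°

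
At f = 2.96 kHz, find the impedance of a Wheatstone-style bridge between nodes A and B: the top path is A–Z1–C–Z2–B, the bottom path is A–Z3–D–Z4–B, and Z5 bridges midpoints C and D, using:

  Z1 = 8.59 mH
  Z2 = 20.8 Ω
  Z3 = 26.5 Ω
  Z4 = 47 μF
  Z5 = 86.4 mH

Step 1 — Angular frequency: ω = 2π·f = 2π·2960 = 1.86e+04 rad/s.
Step 2 — Component impedances:
  Z1: Z = jωL = j·1.86e+04·0.00859 = 0 + j159.8 Ω
  Z2: Z = R = 20.8 Ω
  Z3: Z = R = 26.5 Ω
  Z4: Z = 1/(jωC) = -j/(ω·C) = 0 - j1.144 Ω
  Z5: Z = jωL = j·1.86e+04·0.0864 = 0 + j1607 Ω
Step 3 — Bridge requires nodal analysis (the Z5 bridge couples midpoints C and D, so the two paths cannot be reduced to a simple series/parallel combination). Setting node B to ground and injecting 1 A at node A, the 3-node admittance system at A, C, D solves to V_A = Z_AB = 25.64 + j3.016 Ω = 25.82∠6.7° Ω.

Z = 25.64 + j3.016 Ω = 25.82∠6.7° Ω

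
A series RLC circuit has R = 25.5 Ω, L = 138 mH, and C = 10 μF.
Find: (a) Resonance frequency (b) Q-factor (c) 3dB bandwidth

Step 1 — Resonance condition Im(Z)=0 gives ω₀ = 1/√(LC).
Step 2 — ω₀ = 1/√(0.138·1e-05) = 851.3 rad/s.
Step 3 — f₀ = ω₀/(2π) = 135.5 Hz.
Step 4 — Series Q: Q = ω₀L/R = 851.3·0.138/25.5 = 4.607.
Step 5 — 3dB bandwidth: Δω = ω₀/Q = 184.8 rad/s; BW = Δω/(2π) = 29.41 Hz.

(a) f₀ = 135.5 Hz  (b) Q = 4.607  (c) BW = 29.41 Hz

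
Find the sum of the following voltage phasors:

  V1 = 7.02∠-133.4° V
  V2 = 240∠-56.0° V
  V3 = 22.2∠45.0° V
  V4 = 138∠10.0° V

Step 1 — Convert each phasor to rectangular form:
  V1 = 7.02·(cos(-133.4°) + j·sin(-133.4°)) = -4.823 - j5.101 V
  V2 = 240·(cos(-56.0°) + j·sin(-56.0°)) = 134.2 - j199 V
  V3 = 22.2·(cos(45.0°) + j·sin(45.0°)) = 15.7 + j15.7 V
  V4 = 138·(cos(10.0°) + j·sin(10.0°)) = 135.9 + j23.96 V
Step 2 — Sum components: V_total = 281 - j164.4 V.
Step 3 — Convert to polar: |V_total| = 325.5 V, ∠V_total = -30.3°.

V_total = 325.5∠-30.3° V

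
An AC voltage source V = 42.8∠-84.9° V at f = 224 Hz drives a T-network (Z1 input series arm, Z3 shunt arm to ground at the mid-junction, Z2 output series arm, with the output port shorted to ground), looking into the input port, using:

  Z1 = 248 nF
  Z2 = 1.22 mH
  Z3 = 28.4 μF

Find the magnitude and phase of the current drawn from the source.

Step 1 — Angular frequency: ω = 2π·f = 2π·224 = 1407 rad/s.
Step 2 — Component impedances:
  Z1: Z = 1/(jωC) = -j/(ω·C) = 0 - j2865 Ω
  Z2: Z = jωL = j·1407·0.00122 = 0 + j1.717 Ω
  Z3: Z = 1/(jωC) = -j/(ω·C) = 0 - j25.02 Ω
Step 3 — With the output port shorted to ground, the output series arm Z2 runs from the junction to ground; the shunt arm Z3 also runs from the junction to ground. They appear in parallel: Z3 || Z2 = 0 + j1.844 Ω.
Step 4 — Series with input arm Z1: Z_in = Z1 + (Z3 || Z2) = 0 - j2863 Ω = 2863∠-90.0° Ω.
Step 5 — Source phasor: V = 42.8∠-84.9° V = 3.805 - j42.63 V.
Step 6 — Ohm's law: I = V / Z_total = (3.805 - j42.63) / (0 - j2863) = 0.01489 + j0.001329 A.
Step 7 — Convert to polar: |I| = 0.01495 A, ∠I = 5.1°.

I = 0.01495∠5.1° A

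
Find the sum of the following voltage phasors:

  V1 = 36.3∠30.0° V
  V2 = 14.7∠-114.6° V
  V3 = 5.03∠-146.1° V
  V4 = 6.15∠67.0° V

Step 1 — Convert each phasor to rectangular form:
  V1 = 36.3·(cos(30.0°) + j·sin(30.0°)) = 31.44 + j18.15 V
  V2 = 14.7·(cos(-114.6°) + j·sin(-114.6°)) = -6.119 - j13.37 V
  V3 = 5.03·(cos(-146.1°) + j·sin(-146.1°)) = -4.175 - j2.805 V
  V4 = 6.15·(cos(67.0°) + j·sin(67.0°)) = 2.403 + j5.661 V
Step 2 — Sum components: V_total = 23.55 + j7.64 V.
Step 3 — Convert to polar: |V_total| = 24.75 V, ∠V_total = 18.0°.

V_total = 24.75∠18.0° V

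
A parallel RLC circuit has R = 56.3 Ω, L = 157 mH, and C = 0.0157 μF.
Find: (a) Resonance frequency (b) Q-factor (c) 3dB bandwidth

Step 1 — Resonance: ω₀ = 1/√(LC) = 1/√(0.157·1.57e-08) = 2.014e+04 rad/s.
Step 2 — f₀ = ω₀/(2π) = 3206 Hz.
Step 3 — Parallel Q: Q = R/(ω₀L) = 56.3/(2.014e+04·0.157) = 0.0178.
Step 4 — Bandwidth: Δω = ω₀/Q = 1.131e+06 rad/s; BW = Δω/(2π) = 1.801e+05 Hz.

(a) f₀ = 3206 Hz  (b) Q = 0.0178  (c) BW = 1.801e+05 Hz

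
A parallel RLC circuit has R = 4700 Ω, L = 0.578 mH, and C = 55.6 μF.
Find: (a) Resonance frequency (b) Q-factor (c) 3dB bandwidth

Step 1 — Resonance: ω₀ = 1/√(LC) = 1/√(0.000578·5.56e-05) = 5578 rad/s.
Step 2 — f₀ = ω₀/(2π) = 887.8 Hz.
Step 3 — Parallel Q: Q = R/(ω₀L) = 4700/(5578·0.000578) = 1458.
Step 4 — Bandwidth: Δω = ω₀/Q = 3.827 rad/s; BW = Δω/(2π) = 0.609 Hz.

(a) f₀ = 887.8 Hz  (b) Q = 1458  (c) BW = 0.609 Hz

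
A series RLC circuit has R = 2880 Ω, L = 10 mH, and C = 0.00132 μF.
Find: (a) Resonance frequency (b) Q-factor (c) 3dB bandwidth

Step 1 — Resonance condition Im(Z)=0 gives ω₀ = 1/√(LC).
Step 2 — ω₀ = 1/√(0.01·1.32e-09) = 2.752e+05 rad/s.
Step 3 — f₀ = ω₀/(2π) = 4.381e+04 Hz.
Step 4 — Series Q: Q = ω₀L/R = 2.752e+05·0.01/2880 = 0.9557.
Step 5 — 3dB bandwidth: Δω = ω₀/Q = 2.88e+05 rad/s; BW = Δω/(2π) = 4.584e+04 Hz.

(a) f₀ = 4.381e+04 Hz  (b) Q = 0.9557  (c) BW = 4.584e+04 Hz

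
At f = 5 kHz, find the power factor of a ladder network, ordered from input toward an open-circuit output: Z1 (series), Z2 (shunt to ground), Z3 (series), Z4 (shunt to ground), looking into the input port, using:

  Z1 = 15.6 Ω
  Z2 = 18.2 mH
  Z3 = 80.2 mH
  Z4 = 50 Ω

Step 1 — Angular frequency: ω = 2π·f = 2π·5000 = 3.142e+04 rad/s.
Step 2 — Component impedances:
  Z1: Z = R = 15.6 Ω
  Z2: Z = jωL = j·3.142e+04·0.0182 = 0 + j571.8 Ω
  Z3: Z = jωL = j·3.142e+04·0.0802 = 0 + j2520 Ω
  Z4: Z = R = 50 Ω
Step 3 — Ladder network (open output): work backward from the far end, alternating series and parallel combinations. Z_in = 17.31 + j466 Ω = 466.4∠87.9° Ω.
Step 4 — Power factor: PF = cos(φ) = Re(Z)/|Z| = 17.31/466.36 = 0.03712.
Step 5 — Type: Im(Z) = 466 ⇒ lagging (phase φ = 87.9°).

PF = 0.03712 (lagging, φ = 87.9°)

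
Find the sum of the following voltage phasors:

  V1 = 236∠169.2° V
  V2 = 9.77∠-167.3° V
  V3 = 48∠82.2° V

Step 1 — Convert each phasor to rectangular form:
  V1 = 236·(cos(169.2°) + j·sin(169.2°)) = -231.8 + j44.22 V
  V2 = 9.77·(cos(-167.3°) + j·sin(-167.3°)) = -9.531 - j2.148 V
  V3 = 48·(cos(82.2°) + j·sin(82.2°)) = 6.514 + j47.56 V
Step 2 — Sum components: V_total = -234.8 + j89.63 V.
Step 3 — Convert to polar: |V_total| = 251.4 V, ∠V_total = 159.1°.

V_total = 251.4∠159.1° V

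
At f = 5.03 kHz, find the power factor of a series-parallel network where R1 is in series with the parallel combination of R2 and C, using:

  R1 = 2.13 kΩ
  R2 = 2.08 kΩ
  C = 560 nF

Step 1 — Angular frequency: ω = 2π·f = 2π·5030 = 3.16e+04 rad/s.
Step 2 — Component impedances:
  R1: Z = R = 2130 Ω
  R2: Z = R = 2080 Ω
  C: Z = 1/(jωC) = -j/(ω·C) = 0 - j56.5 Ω
Step 3 — Parallel branch: R2 || C = 1/(1/R2 + 1/C) = 1.534 - j56.46 Ω.
Step 4 — Series with R1: Z_total = R1 + (R2 || C) = 2132 - j56.46 Ω = 2132∠-1.5° Ω.
Step 5 — Power factor: PF = cos(φ) = Re(Z)/|Z| = 2131.5/2132.3 = 0.9996.
Step 6 — Type: Im(Z) = -56.46 ⇒ leading (phase φ = -1.5°).

PF = 0.9996 (leading, φ = -1.5°)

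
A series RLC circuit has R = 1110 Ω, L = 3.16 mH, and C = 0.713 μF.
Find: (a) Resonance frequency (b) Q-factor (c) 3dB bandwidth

Step 1 — Resonance condition Im(Z)=0 gives ω₀ = 1/√(LC).
Step 2 — ω₀ = 1/√(0.00316·7.13e-07) = 2.107e+04 rad/s.
Step 3 — f₀ = ω₀/(2π) = 3353 Hz.
Step 4 — Series Q: Q = ω₀L/R = 2.107e+04·0.00316/1110 = 0.05998.
Step 5 — 3dB bandwidth: Δω = ω₀/Q = 3.513e+05 rad/s; BW = Δω/(2π) = 5.591e+04 Hz.

(a) f₀ = 3353 Hz  (b) Q = 0.05998  (c) BW = 5.591e+04 Hz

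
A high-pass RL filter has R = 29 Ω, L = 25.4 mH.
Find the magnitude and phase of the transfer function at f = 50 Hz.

Step 1 — Angular frequency: ω = 2π·50 = 314.2 rad/s.
Step 2 — Transfer function: H(jω) = jωL/(R + jωL).
Step 3 — Numerator jωL = j·7.98; denominator R + jωL = 29 + j7.98.
Step 4 — H = 0.07038 + j0.2558.
Step 5 — Magnitude: |H| = 0.2653 (-11.5 dB); phase: φ = 74.6°.

|H| = 0.2653 (-11.5 dB), φ = 74.6°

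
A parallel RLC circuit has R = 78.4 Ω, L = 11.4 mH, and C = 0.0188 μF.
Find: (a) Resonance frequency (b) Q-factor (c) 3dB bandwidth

Step 1 — Resonance: ω₀ = 1/√(LC) = 1/√(0.0114·1.88e-08) = 6.831e+04 rad/s.
Step 2 — f₀ = ω₀/(2π) = 1.087e+04 Hz.
Step 3 — Parallel Q: Q = R/(ω₀L) = 78.4/(6.831e+04·0.0114) = 0.1007.
Step 4 — Bandwidth: Δω = ω₀/Q = 6.785e+05 rad/s; BW = Δω/(2π) = 1.08e+05 Hz.

(a) f₀ = 1.087e+04 Hz  (b) Q = 0.1007  (c) BW = 1.08e+05 Hz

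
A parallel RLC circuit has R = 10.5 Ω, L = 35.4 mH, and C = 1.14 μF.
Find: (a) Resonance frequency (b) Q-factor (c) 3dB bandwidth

Step 1 — Resonance: ω₀ = 1/√(LC) = 1/√(0.0354·1.14e-06) = 4978 rad/s.
Step 2 — f₀ = ω₀/(2π) = 792.3 Hz.
Step 3 — Parallel Q: Q = R/(ω₀L) = 10.5/(4978·0.0354) = 0.05959.
Step 4 — Bandwidth: Δω = ω₀/Q = 8.354e+04 rad/s; BW = Δω/(2π) = 1.33e+04 Hz.

(a) f₀ = 792.3 Hz  (b) Q = 0.05959  (c) BW = 1.33e+04 Hz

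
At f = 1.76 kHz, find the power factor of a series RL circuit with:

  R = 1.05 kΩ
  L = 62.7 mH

Step 1 — Angular frequency: ω = 2π·f = 2π·1760 = 1.106e+04 rad/s.
Step 2 — Component impedances:
  R: Z = R = 1050 Ω
  L: Z = jωL = j·1.106e+04·0.0627 = 0 + j693.4 Ω
Step 3 — Series combination: Z_total = R + L = 1050 + j693.4 Ω = 1258∠33.4° Ω.
Step 4 — Power factor: PF = cos(φ) = Re(Z)/|Z| = 1050/1258.3 = 0.8345.
Step 5 — Type: Im(Z) = 693.4 ⇒ lagging (phase φ = 33.4°).

PF = 0.8345 (lagging, φ = 33.4°)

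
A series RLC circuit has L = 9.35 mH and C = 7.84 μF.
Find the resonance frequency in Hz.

Step 1 — Resonance condition Im(Z)=0 gives ω₀ = 1/√(LC).
Step 2 — ω₀ = 1/√(0.00935·7.84e-06) = 3693 rad/s.
Step 3 — f₀ = ω₀/(2π) = 587.8 Hz.

f₀ = 587.8 Hz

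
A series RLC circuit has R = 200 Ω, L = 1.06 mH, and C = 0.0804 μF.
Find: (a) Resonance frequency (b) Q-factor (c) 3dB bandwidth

Step 1 — Resonance condition Im(Z)=0 gives ω₀ = 1/√(LC).
Step 2 — ω₀ = 1/√(0.00106·8.04e-08) = 1.083e+05 rad/s.
Step 3 — f₀ = ω₀/(2π) = 1.724e+04 Hz.
Step 4 — Series Q: Q = ω₀L/R = 1.083e+05·0.00106/200 = 0.5741.
Step 5 — 3dB bandwidth: Δω = ω₀/Q = 1.887e+05 rad/s; BW = Δω/(2π) = 3.003e+04 Hz.

(a) f₀ = 1.724e+04 Hz  (b) Q = 0.5741  (c) BW = 3.003e+04 Hz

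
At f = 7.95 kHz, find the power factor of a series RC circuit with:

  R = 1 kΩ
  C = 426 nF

Step 1 — Angular frequency: ω = 2π·f = 2π·7950 = 4.995e+04 rad/s.
Step 2 — Component impedances:
  R: Z = R = 1000 Ω
  C: Z = 1/(jωC) = -j/(ω·C) = 0 - j46.99 Ω
Step 3 — Series combination: Z_total = R + C = 1000 - j46.99 Ω = 1001∠-2.7° Ω.
Step 4 — Power factor: PF = cos(φ) = Re(Z)/|Z| = 1000/1001.1 = 0.9989.
Step 5 — Type: Im(Z) = -46.99 ⇒ leading (phase φ = -2.7°).

PF = 0.9989 (leading, φ = -2.7°)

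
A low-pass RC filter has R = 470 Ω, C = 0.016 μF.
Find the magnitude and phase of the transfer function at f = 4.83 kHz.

Step 1 — Angular frequency: ω = 2π·4830 = 3.035e+04 rad/s.
Step 2 — Transfer function: H(jω) = 1/(1 + jωRC).
Step 3 — Denominator: 1 + jωRC = 1 + j·3.035e+04·470·1.6e-08 = 1 + j0.2282.
Step 4 — H = 0.9505 - j0.2169.
Step 5 — Magnitude: |H| = 0.9749 (-0.2 dB); phase: φ = -12.9°.

|H| = 0.9749 (-0.2 dB), φ = -12.9°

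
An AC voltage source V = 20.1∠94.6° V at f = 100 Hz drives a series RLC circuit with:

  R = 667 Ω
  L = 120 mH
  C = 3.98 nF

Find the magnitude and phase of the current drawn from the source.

Step 1 — Angular frequency: ω = 2π·f = 2π·100 = 628.3 rad/s.
Step 2 — Component impedances:
  R: Z = R = 667 Ω
  L: Z = jωL = j·628.3·0.12 = 0 + j75.4 Ω
  C: Z = 1/(jωC) = -j/(ω·C) = 0 - j3.999e+05 Ω
Step 3 — Series combination: Z_total = R + L + C = 667 - j3.998e+05 Ω = 3.998e+05∠-89.9° Ω.
Step 4 — Source phasor: V = 20.1∠94.6° V = -1.612 + j20.04 V.
Step 5 — Ohm's law: I = V / Z_total = (-1.612 + j20.04) / (667 - j3.998e+05) = -5.012e-05 - j3.948e-06 A.
Step 6 — Convert to polar: |I| = 5.027e-05 A, ∠I = -175.5°.

I = 5.027e-05∠-175.5° A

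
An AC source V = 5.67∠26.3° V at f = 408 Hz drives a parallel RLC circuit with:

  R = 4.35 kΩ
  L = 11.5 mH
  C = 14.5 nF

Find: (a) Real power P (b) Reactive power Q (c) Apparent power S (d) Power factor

Step 1 — Angular frequency: ω = 2π·f = 2π·408 = 2564 rad/s.
Step 2 — Component impedances:
  R: Z = R = 4350 Ω
  L: Z = jωL = j·2564·0.0115 = 0 + j29.48 Ω
  C: Z = 1/(jωC) = -j/(ω·C) = 0 - j2.69e+04 Ω
Step 3 — Parallel combination: 1/Z_total = 1/R + 1/L + 1/C; Z_total = 0.2002 + j29.51 Ω = 29.51∠89.6° Ω.
Step 4 — Source phasor: V = 5.67∠26.3° V = 5.083 + j2.512 V.
Step 5 — Current: I = V / Z = 0.08629 - j0.1717 A = 0.1921∠-63.3° A.
Step 6 — Complex power: S = V·I* = 0.007391 + j1.089 VA.
Step 7 — Real power: P = Re(S) = 0.007391 W.
Step 8 — Reactive power: Q = Im(S) = 1.089 VAR.
Step 9 — Apparent power: |S| = 1.089 VA.
Step 10 — Power factor: PF = P/|S| = 0.006784 (lagging).

(a) P = 0.007391 W  (b) Q = 1.089 VAR  (c) S = 1.089 VA  (d) PF = 0.006784 (lagging)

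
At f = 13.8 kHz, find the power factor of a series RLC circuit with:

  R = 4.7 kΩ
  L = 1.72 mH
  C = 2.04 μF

Step 1 — Angular frequency: ω = 2π·f = 2π·1.38e+04 = 8.671e+04 rad/s.
Step 2 — Component impedances:
  R: Z = R = 4700 Ω
  L: Z = jωL = j·8.671e+04·0.00172 = 0 + j149.1 Ω
  C: Z = 1/(jωC) = -j/(ω·C) = 0 - j5.653 Ω
Step 3 — Series combination: Z_total = R + L + C = 4700 + j143.5 Ω = 4702∠1.7° Ω.
Step 4 — Power factor: PF = cos(φ) = Re(Z)/|Z| = 4700/4702.2 = 0.9995.
Step 5 — Type: Im(Z) = 143.5 ⇒ lagging (phase φ = 1.7°).

PF = 0.9995 (lagging, φ = 1.7°)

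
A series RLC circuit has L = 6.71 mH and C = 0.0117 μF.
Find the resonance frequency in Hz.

Step 1 — Resonance condition Im(Z)=0 gives ω₀ = 1/√(LC).
Step 2 — ω₀ = 1/√(0.00671·1.17e-08) = 1.129e+05 rad/s.
Step 3 — f₀ = ω₀/(2π) = 1.796e+04 Hz.

f₀ = 1.796e+04 Hz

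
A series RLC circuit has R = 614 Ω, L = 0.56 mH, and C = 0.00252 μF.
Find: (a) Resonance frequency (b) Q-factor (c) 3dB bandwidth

Step 1 — Resonance: ω₀ = 1/√(LC) = 1/√(0.00056·2.52e-09) = 8.418e+05 rad/s.
Step 2 — f₀ = ω₀/(2π) = 1.34e+05 Hz.
Step 3 — Series Q: Q = ω₀L/R = 8.418e+05·0.00056/614 = 0.7678.
Step 4 — Bandwidth: Δω = ω₀/Q = 1.096e+06 rad/s; BW = Δω/(2π) = 1.745e+05 Hz.

(a) f₀ = 1.34e+05 Hz  (b) Q = 0.7678  (c) BW = 1.745e+05 Hz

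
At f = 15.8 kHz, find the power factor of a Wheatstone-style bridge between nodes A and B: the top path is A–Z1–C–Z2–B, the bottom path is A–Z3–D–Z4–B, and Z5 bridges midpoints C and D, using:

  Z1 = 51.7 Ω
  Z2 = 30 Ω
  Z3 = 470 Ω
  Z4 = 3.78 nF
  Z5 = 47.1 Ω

Step 1 — Angular frequency: ω = 2π·f = 2π·1.58e+04 = 9.927e+04 rad/s.
Step 2 — Component impedances:
  Z1: Z = R = 51.7 Ω
  Z2: Z = R = 30 Ω
  Z3: Z = R = 470 Ω
  Z4: Z = 1/(jωC) = -j/(ω·C) = 0 - j2665 Ω
  Z5: Z = R = 47.1 Ω
Step 3 — Bridge requires nodal analysis (the Z5 bridge couples midpoints C and D, so the two paths cannot be reduced to a simple series/parallel combination). Setting node B to ground and injecting 1 A at node A, the 3-node admittance system at A, C, D solves to V_A = Z_AB = 76.99 - j0.4407 Ω = 76.99∠-0.3° Ω.
Step 4 — Power factor: PF = cos(φ) = Re(Z)/|Z| = 76.99/76.99 = 1.
Step 5 — Type: Im(Z) = -0.4407 ⇒ leading (phase φ = -0.3°).

PF = 1 (leading, φ = -0.3°)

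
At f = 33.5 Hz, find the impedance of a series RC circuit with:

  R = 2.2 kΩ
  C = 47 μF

Step 1 — Angular frequency: ω = 2π·f = 2π·33.5 = 210.5 rad/s.
Step 2 — Component impedances:
  R: Z = R = 2200 Ω
  C: Z = 1/(jωC) = -j/(ω·C) = 0 - j101.1 Ω
Step 3 — Series combination: Z_total = R + C = 2200 - j101.1 Ω = 2202∠-2.6° Ω.

Z = 2200 - j101.1 Ω = 2202∠-2.6° Ω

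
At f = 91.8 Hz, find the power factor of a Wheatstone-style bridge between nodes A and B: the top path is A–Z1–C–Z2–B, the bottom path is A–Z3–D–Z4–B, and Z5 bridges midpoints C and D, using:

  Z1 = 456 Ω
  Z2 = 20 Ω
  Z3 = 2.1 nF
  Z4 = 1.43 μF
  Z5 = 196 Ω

Step 1 — Angular frequency: ω = 2π·f = 2π·91.8 = 576.8 rad/s.
Step 2 — Component impedances:
  Z1: Z = R = 456 Ω
  Z2: Z = R = 20 Ω
  Z3: Z = 1/(jωC) = -j/(ω·C) = 0 - j8.256e+05 Ω
  Z4: Z = 1/(jωC) = -j/(ω·C) = 0 - j1212 Ω
  Z5: Z = R = 196 Ω
Step 3 — Bridge requires nodal analysis (the Z5 bridge couples midpoints C and D, so the two paths cannot be reduced to a simple series/parallel combination). Setting node B to ground and injecting 1 A at node A, the 3-node admittance system at A, C, D solves to V_A = Z_AB = 475.9 - j0.5722 Ω = 475.9∠-0.1° Ω.
Step 4 — Power factor: PF = cos(φ) = Re(Z)/|Z| = 475.9/475.9 = 1.
Step 5 — Type: Im(Z) = -0.5722 ⇒ leading (phase φ = -0.1°).

PF = 1 (leading, φ = -0.1°)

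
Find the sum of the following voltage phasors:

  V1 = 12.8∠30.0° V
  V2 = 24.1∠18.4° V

Step 1 — Convert each phasor to rectangular form:
  V1 = 12.8·(cos(30.0°) + j·sin(30.0°)) = 11.09 + j6.4 V
  V2 = 24.1·(cos(18.4°) + j·sin(18.4°)) = 22.87 + j7.607 V
Step 2 — Sum components: V_total = 33.95 + j14.01 V.
Step 3 — Convert to polar: |V_total| = 36.73 V, ∠V_total = 22.4°.

V_total = 36.73∠22.4° V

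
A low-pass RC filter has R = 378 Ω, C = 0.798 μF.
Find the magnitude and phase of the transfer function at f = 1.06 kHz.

Step 1 — Angular frequency: ω = 2π·1060 = 6660 rad/s.
Step 2 — Transfer function: H(jω) = 1/(1 + jωRC).
Step 3 — Denominator: 1 + jωRC = 1 + j·6660·378·7.98e-07 = 1 + j2.009.
Step 4 — H = 0.1986 - j0.3989.
Step 5 — Magnitude: |H| = 0.4456 (-7.0 dB); phase: φ = -63.5°.

|H| = 0.4456 (-7.0 dB), φ = -63.5°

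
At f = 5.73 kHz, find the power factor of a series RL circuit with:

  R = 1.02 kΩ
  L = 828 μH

Step 1 — Angular frequency: ω = 2π·f = 2π·5730 = 3.6e+04 rad/s.
Step 2 — Component impedances:
  R: Z = R = 1020 Ω
  L: Z = jωL = j·3.6e+04·0.000828 = 0 + j29.81 Ω
Step 3 — Series combination: Z_total = R + L = 1020 + j29.81 Ω = 1020∠1.7° Ω.
Step 4 — Power factor: PF = cos(φ) = Re(Z)/|Z| = 1020/1020.4 = 0.9996.
Step 5 — Type: Im(Z) = 29.81 ⇒ lagging (phase φ = 1.7°).

PF = 0.9996 (lagging, φ = 1.7°)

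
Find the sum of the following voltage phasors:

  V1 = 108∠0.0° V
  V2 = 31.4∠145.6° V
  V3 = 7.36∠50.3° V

Step 1 — Convert each phasor to rectangular form:
  V1 = 108·(cos(0.0°) + j·sin(0.0°)) = 108 V
  V2 = 31.4·(cos(145.6°) + j·sin(145.6°)) = -25.91 + j17.74 V
  V3 = 7.36·(cos(50.3°) + j·sin(50.3°)) = 4.701 + j5.663 V
Step 2 — Sum components: V_total = 86.79 + j23.4 V.
Step 3 — Convert to polar: |V_total| = 89.89 V, ∠V_total = 15.1°.

V_total = 89.89∠15.1° V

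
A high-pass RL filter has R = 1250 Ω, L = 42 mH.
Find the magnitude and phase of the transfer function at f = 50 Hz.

Step 1 — Angular frequency: ω = 2π·50 = 314.2 rad/s.
Step 2 — Transfer function: H(jω) = jωL/(R + jωL).
Step 3 — Numerator jωL = j·13.19; denominator R + jωL = 1250 + j13.19.
Step 4 — H = 0.0001114 + j0.01055.
Step 5 — Magnitude: |H| = 0.01056 (-39.5 dB); phase: φ = 89.4°.

|H| = 0.01056 (-39.5 dB), φ = 89.4°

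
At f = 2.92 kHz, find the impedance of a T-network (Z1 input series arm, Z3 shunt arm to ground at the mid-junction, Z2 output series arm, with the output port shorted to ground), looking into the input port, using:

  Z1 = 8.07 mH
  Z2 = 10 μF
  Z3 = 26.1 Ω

Step 1 — Angular frequency: ω = 2π·f = 2π·2920 = 1.835e+04 rad/s.
Step 2 — Component impedances:
  Z1: Z = jωL = j·1.835e+04·0.00807 = 0 + j148.1 Ω
  Z2: Z = 1/(jωC) = -j/(ω·C) = 0 - j5.451 Ω
  Z3: Z = R = 26.1 Ω
Step 3 — With the output port shorted to ground, the output series arm Z2 runs from the junction to ground; the shunt arm Z3 also runs from the junction to ground. They appear in parallel: Z3 || Z2 = 1.091 - j5.223 Ω.
Step 4 — Series with input arm Z1: Z_in = Z1 + (Z3 || Z2) = 1.091 + j142.8 Ω = 142.8∠89.6° Ω.

Z = 1.091 + j142.8 Ω = 142.8∠89.6° Ω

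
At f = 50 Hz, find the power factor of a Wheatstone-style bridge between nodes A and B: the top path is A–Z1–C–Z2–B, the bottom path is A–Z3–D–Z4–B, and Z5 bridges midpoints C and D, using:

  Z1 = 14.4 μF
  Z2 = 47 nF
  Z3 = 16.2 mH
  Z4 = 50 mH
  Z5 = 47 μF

Step 1 — Angular frequency: ω = 2π·f = 2π·50 = 314.2 rad/s.
Step 2 — Component impedances:
  Z1: Z = 1/(jωC) = -j/(ω·C) = 0 - j221 Ω
  Z2: Z = 1/(jωC) = -j/(ω·C) = 0 - j6.773e+04 Ω
  Z3: Z = jωL = j·314.2·0.0162 = 0 + j5.089 Ω
  Z4: Z = jωL = j·314.2·0.05 = 0 + j15.71 Ω
  Z5: Z = 1/(jωC) = -j/(ω·C) = 0 - j67.73 Ω
Step 3 — Bridge requires nodal analysis (the Z5 bridge couples midpoints C and D, so the two paths cannot be reduced to a simple series/parallel combination). Setting node B to ground and injecting 1 A at node A, the 3-node admittance system at A, C, D solves to V_A = Z_AB = 0 + j20.89 Ω = 20.89∠90.0° Ω.
Step 4 — Power factor: PF = cos(φ) = Re(Z)/|Z| = 0/20.89 = 0.
Step 5 — Type: Im(Z) = 20.89 ⇒ lagging (phase φ = 90.0°).

PF = 0 (lagging, φ = 90.0°)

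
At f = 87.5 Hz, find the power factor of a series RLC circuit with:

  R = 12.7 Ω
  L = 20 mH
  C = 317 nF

Step 1 — Angular frequency: ω = 2π·f = 2π·87.5 = 549.8 rad/s.
Step 2 — Component impedances:
  R: Z = R = 12.7 Ω
  L: Z = jωL = j·549.8·0.02 = 0 + j11 Ω
  C: Z = 1/(jωC) = -j/(ω·C) = 0 - j5738 Ω
Step 3 — Series combination: Z_total = R + L + C = 12.7 - j5727 Ω = 5727∠-89.9° Ω.
Step 4 — Power factor: PF = cos(φ) = Re(Z)/|Z| = 12.7/5727 = 0.002218.
Step 5 — Type: Im(Z) = -5727 ⇒ leading (phase φ = -89.9°).

PF = 0.002218 (leading, φ = -89.9°)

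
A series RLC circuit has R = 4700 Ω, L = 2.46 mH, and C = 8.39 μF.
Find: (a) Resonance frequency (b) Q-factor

Step 1 — Resonance condition Im(Z)=0 gives ω₀ = 1/√(LC).
Step 2 — ω₀ = 1/√(0.00246·8.39e-06) = 6961 rad/s.
Step 3 — f₀ = ω₀/(2π) = 1108 Hz.
Step 4 — Series Q: Q = ω₀L/R = 6961·0.00246/4700 = 0.003643.

(a) f₀ = 1108 Hz  (b) Q = 0.003643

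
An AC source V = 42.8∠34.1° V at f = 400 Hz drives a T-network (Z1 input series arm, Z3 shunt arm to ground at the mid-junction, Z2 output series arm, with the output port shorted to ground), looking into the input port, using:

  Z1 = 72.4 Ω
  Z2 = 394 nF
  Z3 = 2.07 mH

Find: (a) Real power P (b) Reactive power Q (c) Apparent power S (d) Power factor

Step 1 — Angular frequency: ω = 2π·f = 2π·400 = 2513 rad/s.
Step 2 — Component impedances:
  Z1: Z = R = 72.4 Ω
  Z2: Z = 1/(jωC) = -j/(ω·C) = 0 - j1010 Ω
  Z3: Z = jωL = j·2513·0.00207 = 0 + j5.202 Ω
Step 3 — With the output port shorted to ground, the output series arm Z2 runs from the junction to ground; the shunt arm Z3 also runs from the junction to ground. They appear in parallel: Z3 || Z2 = 0 + j5.229 Ω.
Step 4 — Series with input arm Z1: Z_in = Z1 + (Z3 || Z2) = 72.4 + j5.229 Ω = 72.59∠4.1° Ω.
Step 5 — Source phasor: V = 42.8∠34.1° V = 35.44 + j24 V.
Step 6 — Current: I = V / Z = 0.5108 + j0.2945 A = 0.5896∠30.0° A.
Step 7 — Complex power: S = V·I* = 25.17 + j1.818 VA.
Step 8 — Real power: P = Re(S) = 25.17 W.
Step 9 — Reactive power: Q = Im(S) = 1.818 VAR.
Step 10 — Apparent power: |S| = 25.24 VA.
Step 11 — Power factor: PF = P/|S| = 0.9974 (lagging).

(a) P = 25.17 W  (b) Q = 1.818 VAR  (c) S = 25.24 VA  (d) PF = 0.9974 (lagging)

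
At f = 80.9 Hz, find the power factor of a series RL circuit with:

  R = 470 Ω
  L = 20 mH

Step 1 — Angular frequency: ω = 2π·f = 2π·80.9 = 508.3 rad/s.
Step 2 — Component impedances:
  R: Z = R = 470 Ω
  L: Z = jωL = j·508.3·0.02 = 0 + j10.17 Ω
Step 3 — Series combination: Z_total = R + L = 470 + j10.17 Ω = 470.1∠1.2° Ω.
Step 4 — Power factor: PF = cos(φ) = Re(Z)/|Z| = 470/470.1 = 0.9998.
Step 5 — Type: Im(Z) = 10.17 ⇒ lagging (phase φ = 1.2°).

PF = 0.9998 (lagging, φ = 1.2°)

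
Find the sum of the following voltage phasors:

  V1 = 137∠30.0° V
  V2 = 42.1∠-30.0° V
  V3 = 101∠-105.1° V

Step 1 — Convert each phasor to rectangular form:
  V1 = 137·(cos(30.0°) + j·sin(30.0°)) = 118.6 + j68.5 V
  V2 = 42.1·(cos(-30.0°) + j·sin(-30.0°)) = 36.46 - j21.05 V
  V3 = 101·(cos(-105.1°) + j·sin(-105.1°)) = -26.31 - j97.51 V
Step 2 — Sum components: V_total = 128.8 - j50.06 V.
Step 3 — Convert to polar: |V_total| = 138.2 V, ∠V_total = -21.2°.

V_total = 138.2∠-21.2° V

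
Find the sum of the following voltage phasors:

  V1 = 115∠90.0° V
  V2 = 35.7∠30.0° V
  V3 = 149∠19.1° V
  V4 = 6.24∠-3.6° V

Step 1 — Convert each phasor to rectangular form:
  V1 = 115·(cos(90.0°) + j·sin(90.0°)) = 0 + j115 V
  V2 = 35.7·(cos(30.0°) + j·sin(30.0°)) = 30.92 + j17.85 V
  V3 = 149·(cos(19.1°) + j·sin(19.1°)) = 140.8 + j48.76 V
  V4 = 6.24·(cos(-3.6°) + j·sin(-3.6°)) = 6.228 - j0.3918 V
Step 2 — Sum components: V_total = 177.9 + j181.2 V.
Step 3 — Convert to polar: |V_total| = 254 V, ∠V_total = 45.5°.

V_total = 254∠45.5° V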